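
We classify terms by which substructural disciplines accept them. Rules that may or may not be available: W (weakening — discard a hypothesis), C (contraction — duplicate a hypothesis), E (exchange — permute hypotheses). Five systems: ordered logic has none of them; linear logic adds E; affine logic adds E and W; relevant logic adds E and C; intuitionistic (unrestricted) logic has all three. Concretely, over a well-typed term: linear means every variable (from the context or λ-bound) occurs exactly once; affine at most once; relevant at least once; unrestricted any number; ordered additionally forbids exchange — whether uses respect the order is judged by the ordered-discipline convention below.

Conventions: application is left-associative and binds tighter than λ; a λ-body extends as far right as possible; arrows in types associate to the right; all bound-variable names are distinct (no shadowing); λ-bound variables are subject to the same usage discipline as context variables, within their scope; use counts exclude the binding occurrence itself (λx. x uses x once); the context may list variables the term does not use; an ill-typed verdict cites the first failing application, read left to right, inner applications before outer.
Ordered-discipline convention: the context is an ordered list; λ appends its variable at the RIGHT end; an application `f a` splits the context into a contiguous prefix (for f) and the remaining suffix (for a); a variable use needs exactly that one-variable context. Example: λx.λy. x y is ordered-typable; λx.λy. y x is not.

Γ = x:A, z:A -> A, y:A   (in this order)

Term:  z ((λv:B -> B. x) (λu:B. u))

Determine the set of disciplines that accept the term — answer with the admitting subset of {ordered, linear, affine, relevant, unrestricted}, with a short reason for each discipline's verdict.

admitted by: affine, unrestricted
usage: x: 1, z: 1, y: 0, v (λ-bound): 0, u (λ-bound): 1
left-to-right use order: z, x, u
typing: well-typed — term : A
ordered ✗ (unused: y, v — weakening required)
linear ✗ (unused: y, v — weakening required)
affine ✓ (no duplicate uses among x, z, y, v, u)
relevant ✗ (unused: y, v — weakening required)
unrestricted ✓ (typability at A is all that's needed)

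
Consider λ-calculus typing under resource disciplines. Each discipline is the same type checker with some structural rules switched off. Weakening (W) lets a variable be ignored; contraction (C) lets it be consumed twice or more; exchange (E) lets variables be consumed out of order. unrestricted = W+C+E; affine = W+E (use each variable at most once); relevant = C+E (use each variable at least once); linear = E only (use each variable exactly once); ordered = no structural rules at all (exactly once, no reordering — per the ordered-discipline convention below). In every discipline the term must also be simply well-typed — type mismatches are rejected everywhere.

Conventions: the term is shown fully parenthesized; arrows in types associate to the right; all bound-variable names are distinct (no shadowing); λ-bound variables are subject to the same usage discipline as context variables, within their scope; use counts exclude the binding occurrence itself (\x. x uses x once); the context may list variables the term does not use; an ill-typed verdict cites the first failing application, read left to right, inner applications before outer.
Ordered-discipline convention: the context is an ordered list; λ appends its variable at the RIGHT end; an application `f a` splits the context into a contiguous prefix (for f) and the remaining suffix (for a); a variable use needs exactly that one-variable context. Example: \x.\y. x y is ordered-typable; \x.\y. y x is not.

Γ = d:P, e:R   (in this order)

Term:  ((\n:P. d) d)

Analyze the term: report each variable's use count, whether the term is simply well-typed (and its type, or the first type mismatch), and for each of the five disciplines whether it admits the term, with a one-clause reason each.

counts: d=2; e=0; n (λ-bound)=0
order of uses: d, d
typing: well-typed — term : P
ordered: ✗ — needs contraction — d ×2; e, n left unused
linear: ✗ — needs contraction — d ×2; e, n left unused
affine: ✗ — needs contraction — d ×2
relevant: ✗ — e, n left unused
unrestricted: ✓ — well-typed at P; no restrictions here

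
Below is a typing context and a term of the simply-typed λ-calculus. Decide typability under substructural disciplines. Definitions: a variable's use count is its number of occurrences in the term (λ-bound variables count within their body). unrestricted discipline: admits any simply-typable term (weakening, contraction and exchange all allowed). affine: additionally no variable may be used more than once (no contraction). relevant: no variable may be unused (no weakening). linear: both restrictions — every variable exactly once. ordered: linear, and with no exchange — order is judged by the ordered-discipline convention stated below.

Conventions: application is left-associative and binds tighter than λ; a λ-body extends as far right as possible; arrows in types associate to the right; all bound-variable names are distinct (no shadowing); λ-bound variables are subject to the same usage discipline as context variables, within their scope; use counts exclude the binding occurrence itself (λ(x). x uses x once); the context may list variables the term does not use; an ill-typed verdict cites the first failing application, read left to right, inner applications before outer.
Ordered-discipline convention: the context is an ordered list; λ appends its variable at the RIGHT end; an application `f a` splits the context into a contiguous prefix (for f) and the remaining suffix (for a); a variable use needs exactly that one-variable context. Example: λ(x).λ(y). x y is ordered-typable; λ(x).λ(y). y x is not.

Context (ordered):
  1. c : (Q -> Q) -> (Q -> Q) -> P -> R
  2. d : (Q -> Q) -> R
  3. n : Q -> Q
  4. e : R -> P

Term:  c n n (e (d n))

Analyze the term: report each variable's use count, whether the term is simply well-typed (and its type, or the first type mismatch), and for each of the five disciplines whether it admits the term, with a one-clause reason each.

variable uses: c: 1; d: 1; n: 3; e: 1
order of uses: c, n, n, e, d, n
typing: well-typed at R
ordered: ✗, needs contraction — n ×3
linear: ✗, needs contraction — n ×3
affine: ✗, needs contraction — n ×3
relevant: ✓, c, d, n, e: all used, weakening unneeded
unrestricted: ✓, type-checks (R) and nothing is barred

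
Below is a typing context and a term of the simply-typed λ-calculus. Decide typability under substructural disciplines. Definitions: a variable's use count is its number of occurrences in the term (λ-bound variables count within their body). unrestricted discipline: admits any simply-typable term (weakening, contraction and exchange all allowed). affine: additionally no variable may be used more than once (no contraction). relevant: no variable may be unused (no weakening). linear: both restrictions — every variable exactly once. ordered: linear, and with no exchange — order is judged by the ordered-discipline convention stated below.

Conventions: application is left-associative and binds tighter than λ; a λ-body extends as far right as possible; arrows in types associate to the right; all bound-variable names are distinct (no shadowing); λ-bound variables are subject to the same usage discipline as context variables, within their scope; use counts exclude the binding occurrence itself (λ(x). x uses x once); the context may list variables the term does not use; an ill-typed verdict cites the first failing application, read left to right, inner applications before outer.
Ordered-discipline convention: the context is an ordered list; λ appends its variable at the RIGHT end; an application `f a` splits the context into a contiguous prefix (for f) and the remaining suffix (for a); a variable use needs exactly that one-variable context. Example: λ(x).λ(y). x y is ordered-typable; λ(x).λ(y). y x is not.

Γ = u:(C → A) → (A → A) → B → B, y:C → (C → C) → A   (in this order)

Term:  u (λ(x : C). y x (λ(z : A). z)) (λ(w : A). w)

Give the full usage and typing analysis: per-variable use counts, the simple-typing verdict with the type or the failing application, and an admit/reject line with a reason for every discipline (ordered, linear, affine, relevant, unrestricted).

variable uses: u: 1×; y: 1×; x [bound]: 1×; z [bound]: 1×; w [bound]: 1×
uses in reading order: u, y, x, z, w
typing: ill-typed: a function awaiting C → C gets A → A
ordered ✗ (fails simple typing)
linear ✗ (a type mismatch blocks all five)
affine ✗ (the type mismatch rejects it)
relevant ✗ (not simply typable)
unrestricted ✗ (fails simple typing)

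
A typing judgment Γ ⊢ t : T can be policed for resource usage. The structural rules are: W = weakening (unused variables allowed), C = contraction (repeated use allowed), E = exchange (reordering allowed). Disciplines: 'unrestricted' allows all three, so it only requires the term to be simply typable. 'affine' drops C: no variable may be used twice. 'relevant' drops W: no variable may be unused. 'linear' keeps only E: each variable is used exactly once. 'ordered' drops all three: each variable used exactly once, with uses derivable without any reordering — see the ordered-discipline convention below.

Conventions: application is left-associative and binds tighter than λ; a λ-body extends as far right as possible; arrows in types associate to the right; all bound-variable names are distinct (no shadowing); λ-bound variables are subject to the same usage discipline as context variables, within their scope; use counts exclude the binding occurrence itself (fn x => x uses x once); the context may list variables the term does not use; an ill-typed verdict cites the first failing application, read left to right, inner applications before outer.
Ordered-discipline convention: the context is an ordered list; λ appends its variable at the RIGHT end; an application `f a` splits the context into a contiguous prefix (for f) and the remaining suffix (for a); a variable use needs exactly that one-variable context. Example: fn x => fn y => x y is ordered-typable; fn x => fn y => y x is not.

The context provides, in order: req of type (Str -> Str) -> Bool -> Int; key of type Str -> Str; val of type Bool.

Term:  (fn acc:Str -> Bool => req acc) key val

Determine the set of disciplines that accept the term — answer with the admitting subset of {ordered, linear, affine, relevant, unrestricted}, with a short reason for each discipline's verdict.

admitted by: none
use counts: req ×1, key ×1, val ×1, acc [bound] ×1
left-to-right use order: req, acc, key, val
typing: ill-typed: a function awaiting Str -> Str gets Str -> Bool
ordered: ✗ — a type mismatch blocks all five
linear: ✗ — the type mismatch rejects it
affine: ✗ — not simply typable
relevant: ✗ — fails simple typing
unrestricted: ✗ — a type mismatch blocks all five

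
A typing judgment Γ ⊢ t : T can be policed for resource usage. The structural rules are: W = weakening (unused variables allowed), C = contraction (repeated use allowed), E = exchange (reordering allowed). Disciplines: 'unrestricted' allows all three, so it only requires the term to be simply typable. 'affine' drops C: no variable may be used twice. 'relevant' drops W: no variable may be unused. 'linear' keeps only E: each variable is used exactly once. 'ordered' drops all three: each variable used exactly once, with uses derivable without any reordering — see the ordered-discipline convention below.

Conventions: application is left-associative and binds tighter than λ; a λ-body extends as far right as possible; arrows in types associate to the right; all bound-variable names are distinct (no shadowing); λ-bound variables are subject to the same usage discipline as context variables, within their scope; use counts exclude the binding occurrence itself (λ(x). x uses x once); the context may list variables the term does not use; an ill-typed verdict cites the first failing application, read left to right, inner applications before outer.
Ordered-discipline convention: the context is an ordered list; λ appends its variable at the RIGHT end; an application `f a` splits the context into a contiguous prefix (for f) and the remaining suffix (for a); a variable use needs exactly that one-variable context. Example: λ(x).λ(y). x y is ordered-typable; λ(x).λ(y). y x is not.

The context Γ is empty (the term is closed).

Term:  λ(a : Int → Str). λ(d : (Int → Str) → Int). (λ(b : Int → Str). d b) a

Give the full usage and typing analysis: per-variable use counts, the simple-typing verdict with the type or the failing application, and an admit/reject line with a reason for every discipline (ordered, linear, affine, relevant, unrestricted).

usage: a (λ-bound): 1×; d (λ-bound): 1×; b (λ-bound): 1×
uses in reading order: d, b, a
typing: ✓ — (Int → Str) → ((Int → Str) → Int) → Int
ordered: ✗ — needs exchange: uses follow d, b, a
linear: ✓ — exactly-once usage across a, d, b
affine: ✓ — no duplicate uses among a, d, b
relevant: ✓ — a, d, b: all used, weakening unneeded
unrestricted: ✓ — simply typable at (Int → Str) → ((Int → Str) → Int) → Int; W, C, E all held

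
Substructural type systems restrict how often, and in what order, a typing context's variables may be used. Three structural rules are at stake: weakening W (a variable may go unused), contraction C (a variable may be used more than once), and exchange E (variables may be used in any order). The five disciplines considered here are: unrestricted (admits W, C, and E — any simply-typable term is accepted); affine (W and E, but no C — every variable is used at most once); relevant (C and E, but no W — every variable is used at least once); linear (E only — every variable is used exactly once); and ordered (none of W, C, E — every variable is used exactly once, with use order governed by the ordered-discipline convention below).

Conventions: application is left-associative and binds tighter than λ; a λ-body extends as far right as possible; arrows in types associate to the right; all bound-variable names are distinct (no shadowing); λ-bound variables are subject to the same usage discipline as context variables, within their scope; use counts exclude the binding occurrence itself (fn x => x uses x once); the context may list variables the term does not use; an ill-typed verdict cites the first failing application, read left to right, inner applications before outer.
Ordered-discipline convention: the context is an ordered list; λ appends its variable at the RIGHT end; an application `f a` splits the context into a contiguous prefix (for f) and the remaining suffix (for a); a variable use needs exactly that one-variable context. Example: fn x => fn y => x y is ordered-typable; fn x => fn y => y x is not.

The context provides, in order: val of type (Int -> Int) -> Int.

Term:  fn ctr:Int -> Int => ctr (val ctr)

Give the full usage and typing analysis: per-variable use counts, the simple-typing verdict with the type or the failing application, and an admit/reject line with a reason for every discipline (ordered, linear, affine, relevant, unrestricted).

variable uses: val ×1, ctr (bound) ×2
use order (left to right): ctr, val, ctr
typing: well-typed at (Int -> Int) -> Int
ordered: ✗, repeated use of ctr ×2
linear: ✗, repeated use of ctr ×2
affine: ✗, repeated use of ctr ×2
relevant: ✓, at least one use each (val, ctr)
unrestricted: ✓, well-typed at (Int -> Int) -> Int; no restrictions here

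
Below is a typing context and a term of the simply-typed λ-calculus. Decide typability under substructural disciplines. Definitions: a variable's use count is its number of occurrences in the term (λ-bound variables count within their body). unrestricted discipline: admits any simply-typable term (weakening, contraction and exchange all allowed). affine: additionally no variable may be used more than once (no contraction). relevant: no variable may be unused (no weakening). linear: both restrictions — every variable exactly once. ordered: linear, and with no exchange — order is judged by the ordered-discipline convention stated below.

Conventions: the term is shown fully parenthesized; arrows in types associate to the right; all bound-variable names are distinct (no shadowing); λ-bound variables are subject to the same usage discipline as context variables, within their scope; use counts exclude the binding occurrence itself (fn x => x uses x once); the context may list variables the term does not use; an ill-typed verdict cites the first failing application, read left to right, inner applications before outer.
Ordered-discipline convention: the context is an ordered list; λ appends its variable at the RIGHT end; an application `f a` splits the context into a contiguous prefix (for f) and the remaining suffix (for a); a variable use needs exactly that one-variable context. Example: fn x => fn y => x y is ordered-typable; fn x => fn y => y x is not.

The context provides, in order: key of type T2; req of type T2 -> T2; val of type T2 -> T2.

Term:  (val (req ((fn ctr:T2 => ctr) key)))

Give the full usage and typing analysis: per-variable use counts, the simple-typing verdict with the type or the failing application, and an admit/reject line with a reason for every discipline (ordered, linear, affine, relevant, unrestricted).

usage: key ×1, req ×1, val ×1, ctr (bound) ×1
use order (left to right): val, req, ctr, key
typing: the term checks, with type T2
ordered: ✗, no contiguous prefix/suffix split fits val, req, ctr, key
linear: ✓, single use per variable (key, req, val, ctr)
affine: ✓, none of key, req, val, ctr used more than once
relevant: ✓, at least one use each (key, req, val, ctr)
unrestricted: ✓, simply typable at T2; W, C, E all held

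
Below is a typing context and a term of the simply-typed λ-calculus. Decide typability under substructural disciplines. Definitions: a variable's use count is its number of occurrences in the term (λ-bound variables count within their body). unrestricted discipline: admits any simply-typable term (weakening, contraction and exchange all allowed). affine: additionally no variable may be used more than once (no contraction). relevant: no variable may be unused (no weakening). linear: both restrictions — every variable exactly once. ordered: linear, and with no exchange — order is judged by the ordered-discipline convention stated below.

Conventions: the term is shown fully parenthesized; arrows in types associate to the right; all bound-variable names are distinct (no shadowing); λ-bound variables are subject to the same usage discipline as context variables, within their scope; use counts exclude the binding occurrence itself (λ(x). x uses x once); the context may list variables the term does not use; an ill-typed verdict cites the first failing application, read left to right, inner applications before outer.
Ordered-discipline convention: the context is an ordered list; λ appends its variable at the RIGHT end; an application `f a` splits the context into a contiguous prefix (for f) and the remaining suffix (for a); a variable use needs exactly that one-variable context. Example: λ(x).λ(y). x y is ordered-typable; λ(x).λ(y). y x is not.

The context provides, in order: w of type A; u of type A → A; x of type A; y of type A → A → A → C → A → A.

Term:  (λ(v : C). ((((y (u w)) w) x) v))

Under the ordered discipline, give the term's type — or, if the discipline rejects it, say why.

not well-typed under ordered — w ×2 used more than once (contraction)
counts: w=2; u=1; x=1; y=1; v (λ-bound)=1
order of uses: y, u, w, w, x, v
typing: well-typed at C → A → A
across the five disciplines: ordered ✗, linear ✗, affine ✗, relevant ✓, unrestricted ✓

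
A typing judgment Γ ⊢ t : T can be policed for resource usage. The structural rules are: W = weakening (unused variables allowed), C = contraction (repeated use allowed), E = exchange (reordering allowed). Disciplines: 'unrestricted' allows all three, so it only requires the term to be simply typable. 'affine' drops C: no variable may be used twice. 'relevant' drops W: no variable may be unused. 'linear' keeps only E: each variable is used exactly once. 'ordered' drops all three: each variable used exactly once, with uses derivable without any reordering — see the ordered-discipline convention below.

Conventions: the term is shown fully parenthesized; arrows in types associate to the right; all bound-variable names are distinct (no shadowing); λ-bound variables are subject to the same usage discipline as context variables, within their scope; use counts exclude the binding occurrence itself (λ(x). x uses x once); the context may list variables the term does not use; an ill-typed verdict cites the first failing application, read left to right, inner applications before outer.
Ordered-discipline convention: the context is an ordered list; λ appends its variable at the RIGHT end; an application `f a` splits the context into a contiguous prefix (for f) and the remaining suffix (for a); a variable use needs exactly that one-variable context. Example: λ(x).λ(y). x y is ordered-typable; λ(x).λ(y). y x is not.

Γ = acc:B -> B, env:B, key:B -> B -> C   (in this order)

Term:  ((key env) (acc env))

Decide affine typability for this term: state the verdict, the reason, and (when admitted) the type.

no — repeated use of env ×2
counts: acc: 1×; env: 2×; key: 1×
uses in reading order: key, env, acc, env
typing: well-typed — term : C
across the five disciplines: ordered ✗ | linear ✗ | affine ✗ | relevant ✓ | unrestricted ✓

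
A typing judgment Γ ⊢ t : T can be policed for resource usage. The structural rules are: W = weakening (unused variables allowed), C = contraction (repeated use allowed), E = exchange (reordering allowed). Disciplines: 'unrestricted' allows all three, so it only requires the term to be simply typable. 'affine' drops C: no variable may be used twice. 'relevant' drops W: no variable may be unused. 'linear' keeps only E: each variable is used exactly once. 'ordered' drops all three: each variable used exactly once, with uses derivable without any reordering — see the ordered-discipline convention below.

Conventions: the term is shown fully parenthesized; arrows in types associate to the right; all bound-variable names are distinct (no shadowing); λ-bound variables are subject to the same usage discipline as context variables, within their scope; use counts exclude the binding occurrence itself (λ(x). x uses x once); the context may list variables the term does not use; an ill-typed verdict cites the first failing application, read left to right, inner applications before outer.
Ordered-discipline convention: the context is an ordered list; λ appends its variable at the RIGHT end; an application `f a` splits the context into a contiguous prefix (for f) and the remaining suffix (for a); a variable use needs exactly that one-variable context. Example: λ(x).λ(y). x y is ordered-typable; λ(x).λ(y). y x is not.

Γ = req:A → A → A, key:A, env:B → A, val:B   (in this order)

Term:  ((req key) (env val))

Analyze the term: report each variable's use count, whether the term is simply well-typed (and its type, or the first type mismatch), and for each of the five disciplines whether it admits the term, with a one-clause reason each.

use counts: req: 1; key: 1; env: 1; val: 1
use order (left to right): req, key, env, val
typing: the term checks, with type A
ordered: ✓ — single-use (req, key, env, val), ordered derivation ok
linear: ✓ — each of req, key, env, val used exactly once
affine: ✓ — none of req, key, env, val used more than once
relevant: ✓ — none of req, key, env, val goes unused
unrestricted: ✓ — simply typable at A; W, C, E all held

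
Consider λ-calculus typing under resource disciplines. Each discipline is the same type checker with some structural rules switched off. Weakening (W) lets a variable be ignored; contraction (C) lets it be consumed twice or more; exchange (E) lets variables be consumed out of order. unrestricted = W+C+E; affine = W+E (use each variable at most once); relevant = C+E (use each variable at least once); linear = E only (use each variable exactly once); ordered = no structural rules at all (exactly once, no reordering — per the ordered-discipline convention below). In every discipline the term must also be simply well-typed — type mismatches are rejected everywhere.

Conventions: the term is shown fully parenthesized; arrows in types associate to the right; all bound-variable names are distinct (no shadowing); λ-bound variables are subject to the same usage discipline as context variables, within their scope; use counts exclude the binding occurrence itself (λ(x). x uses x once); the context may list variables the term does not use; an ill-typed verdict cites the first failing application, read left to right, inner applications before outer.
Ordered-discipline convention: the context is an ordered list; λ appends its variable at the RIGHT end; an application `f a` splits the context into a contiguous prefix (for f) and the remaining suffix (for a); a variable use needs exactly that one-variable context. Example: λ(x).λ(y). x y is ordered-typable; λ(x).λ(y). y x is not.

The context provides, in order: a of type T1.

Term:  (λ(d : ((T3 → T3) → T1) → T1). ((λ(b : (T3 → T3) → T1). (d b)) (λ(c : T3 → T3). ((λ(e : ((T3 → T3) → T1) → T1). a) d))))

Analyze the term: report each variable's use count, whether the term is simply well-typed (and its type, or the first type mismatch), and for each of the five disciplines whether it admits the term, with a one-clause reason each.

variable uses: a: 1; d [bound]: 2; b [bound]: 1; c [bound]: 0; e [bound]: 0
left-to-right use order: d, b, a, d
typing: well-typed at (((T3 → T3) → T1) → T1) → T1
ordered: ✗ — uses contraction: d ×2; needs weakening: c, e unused
linear: ✗ — uses contraction: d ×2; needs weakening: c, e unused
affine: ✗ — uses contraction: d ×2
relevant: ✗ — needs weakening: c, e unused
unrestricted: ✓ — type-checks ((((T3 → T3) → T1) → T1) → T1) and nothing is barred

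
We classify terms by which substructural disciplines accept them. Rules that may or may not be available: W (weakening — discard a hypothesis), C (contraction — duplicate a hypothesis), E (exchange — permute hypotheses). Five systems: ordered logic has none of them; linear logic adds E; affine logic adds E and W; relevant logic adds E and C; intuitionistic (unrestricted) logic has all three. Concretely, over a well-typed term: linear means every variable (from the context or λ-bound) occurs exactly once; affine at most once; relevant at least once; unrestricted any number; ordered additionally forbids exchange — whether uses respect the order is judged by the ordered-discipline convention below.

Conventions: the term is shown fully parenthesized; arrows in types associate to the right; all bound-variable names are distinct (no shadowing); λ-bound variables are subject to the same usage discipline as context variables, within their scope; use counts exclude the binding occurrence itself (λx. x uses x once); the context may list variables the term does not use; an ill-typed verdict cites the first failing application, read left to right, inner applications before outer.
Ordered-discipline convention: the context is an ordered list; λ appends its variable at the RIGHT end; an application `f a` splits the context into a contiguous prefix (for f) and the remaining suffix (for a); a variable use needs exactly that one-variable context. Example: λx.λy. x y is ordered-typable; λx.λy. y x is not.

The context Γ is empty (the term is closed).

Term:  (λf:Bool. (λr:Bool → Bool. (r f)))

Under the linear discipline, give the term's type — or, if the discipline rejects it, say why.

term : Bool → (Bool → Bool) → Bool
variable uses: f (bound) ×1, r (bound) ×1
left-to-right use order: r, f
typing: the term checks, with type Bool → (Bool → Bool) → Bool
per-discipline verdicts: ordered ✗ · linear ✓ · affine ✓ · relevant ✓ · unrestricted ✓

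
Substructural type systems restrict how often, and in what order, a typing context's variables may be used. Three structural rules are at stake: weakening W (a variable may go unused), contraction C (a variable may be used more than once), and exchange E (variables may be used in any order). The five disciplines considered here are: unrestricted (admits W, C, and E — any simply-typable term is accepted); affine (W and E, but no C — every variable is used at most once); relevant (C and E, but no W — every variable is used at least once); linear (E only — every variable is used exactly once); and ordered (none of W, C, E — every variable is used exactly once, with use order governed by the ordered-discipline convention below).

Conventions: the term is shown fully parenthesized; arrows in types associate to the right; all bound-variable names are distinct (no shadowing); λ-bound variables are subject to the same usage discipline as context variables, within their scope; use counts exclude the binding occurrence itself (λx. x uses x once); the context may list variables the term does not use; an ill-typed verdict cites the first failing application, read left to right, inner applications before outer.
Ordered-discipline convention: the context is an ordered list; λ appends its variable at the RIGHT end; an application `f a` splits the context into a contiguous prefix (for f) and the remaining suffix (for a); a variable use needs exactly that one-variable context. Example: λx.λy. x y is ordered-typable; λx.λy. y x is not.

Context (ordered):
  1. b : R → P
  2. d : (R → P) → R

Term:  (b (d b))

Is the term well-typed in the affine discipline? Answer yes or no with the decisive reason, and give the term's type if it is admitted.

no — repeated use of b ×2
counts: b: 2; d: 1
order of uses: b, d, b
typing: the term checks, with type P
all disciplines: ordered ✗, linear ✗, affine ✗, relevant ✓, unrestricted ✓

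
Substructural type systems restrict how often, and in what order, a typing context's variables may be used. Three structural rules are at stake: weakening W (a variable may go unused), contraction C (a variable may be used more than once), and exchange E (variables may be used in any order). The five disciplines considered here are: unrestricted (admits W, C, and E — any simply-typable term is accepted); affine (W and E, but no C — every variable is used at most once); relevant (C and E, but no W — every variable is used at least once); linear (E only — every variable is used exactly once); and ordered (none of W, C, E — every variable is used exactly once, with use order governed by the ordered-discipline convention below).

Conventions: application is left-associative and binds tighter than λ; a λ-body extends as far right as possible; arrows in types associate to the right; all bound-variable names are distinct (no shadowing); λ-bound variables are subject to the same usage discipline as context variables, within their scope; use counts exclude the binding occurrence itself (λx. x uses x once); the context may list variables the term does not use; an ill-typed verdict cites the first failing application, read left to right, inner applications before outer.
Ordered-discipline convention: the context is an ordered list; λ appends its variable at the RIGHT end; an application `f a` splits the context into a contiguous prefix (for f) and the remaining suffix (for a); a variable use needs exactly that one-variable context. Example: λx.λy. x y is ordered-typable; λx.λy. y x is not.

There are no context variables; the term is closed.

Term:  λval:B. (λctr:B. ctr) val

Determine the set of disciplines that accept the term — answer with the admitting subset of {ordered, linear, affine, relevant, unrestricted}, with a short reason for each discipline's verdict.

accepted by: ordered, linear, affine, relevant, unrestricted
variable uses: val (bound): 1; ctr (bound): 1
order of uses: ctr, val
typing: well-typed at B → B
ordered: ✓ — val, ctr once each; derivable with no W/C/E
linear: ✓ — single use per variable (val, ctr)
affine: ✓ — at most one use each (val, ctr)
relevant: ✓ — none of val, ctr goes unused
unrestricted: ✓ — simply typable at B → B; W, C, E all held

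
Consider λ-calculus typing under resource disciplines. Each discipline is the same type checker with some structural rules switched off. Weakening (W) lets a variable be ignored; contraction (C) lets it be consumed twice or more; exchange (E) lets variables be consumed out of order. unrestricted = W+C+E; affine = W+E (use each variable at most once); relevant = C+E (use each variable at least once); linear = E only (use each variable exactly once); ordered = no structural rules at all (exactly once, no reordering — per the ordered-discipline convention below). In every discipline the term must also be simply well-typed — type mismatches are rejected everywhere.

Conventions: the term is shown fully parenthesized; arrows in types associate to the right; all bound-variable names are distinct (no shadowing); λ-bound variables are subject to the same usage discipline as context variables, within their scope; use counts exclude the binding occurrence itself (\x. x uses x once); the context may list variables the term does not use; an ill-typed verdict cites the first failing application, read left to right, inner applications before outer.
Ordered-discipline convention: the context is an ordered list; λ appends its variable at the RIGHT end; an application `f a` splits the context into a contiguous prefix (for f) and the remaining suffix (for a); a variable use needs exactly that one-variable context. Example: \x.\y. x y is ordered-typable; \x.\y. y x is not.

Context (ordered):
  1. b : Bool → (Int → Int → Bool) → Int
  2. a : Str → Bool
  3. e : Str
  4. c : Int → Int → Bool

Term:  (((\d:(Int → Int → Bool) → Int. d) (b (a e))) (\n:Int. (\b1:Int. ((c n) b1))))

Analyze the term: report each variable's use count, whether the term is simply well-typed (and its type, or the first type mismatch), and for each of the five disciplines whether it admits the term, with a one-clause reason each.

usage: b: 1×; a: 1×; e: 1×; c: 1×; d (bound): 1×; n (bound): 1×; b1 (bound): 1×
uses in reading order: d, b, a, e, c, n, b1
typing: the term checks, with type Int
ordered: ✓, single-use (b, a, e, c, d, n, b1), ordered derivation ok
linear: ✓, single use per variable (b, a, e, c, d, n, b1)
affine: ✓, b, a, e, c, d, n, b1: no repeats, contraction unneeded
relevant: ✓, none of b, a, e, c, d, n, b1 goes unused
unrestricted: ✓, well-typed at Int; no restrictions here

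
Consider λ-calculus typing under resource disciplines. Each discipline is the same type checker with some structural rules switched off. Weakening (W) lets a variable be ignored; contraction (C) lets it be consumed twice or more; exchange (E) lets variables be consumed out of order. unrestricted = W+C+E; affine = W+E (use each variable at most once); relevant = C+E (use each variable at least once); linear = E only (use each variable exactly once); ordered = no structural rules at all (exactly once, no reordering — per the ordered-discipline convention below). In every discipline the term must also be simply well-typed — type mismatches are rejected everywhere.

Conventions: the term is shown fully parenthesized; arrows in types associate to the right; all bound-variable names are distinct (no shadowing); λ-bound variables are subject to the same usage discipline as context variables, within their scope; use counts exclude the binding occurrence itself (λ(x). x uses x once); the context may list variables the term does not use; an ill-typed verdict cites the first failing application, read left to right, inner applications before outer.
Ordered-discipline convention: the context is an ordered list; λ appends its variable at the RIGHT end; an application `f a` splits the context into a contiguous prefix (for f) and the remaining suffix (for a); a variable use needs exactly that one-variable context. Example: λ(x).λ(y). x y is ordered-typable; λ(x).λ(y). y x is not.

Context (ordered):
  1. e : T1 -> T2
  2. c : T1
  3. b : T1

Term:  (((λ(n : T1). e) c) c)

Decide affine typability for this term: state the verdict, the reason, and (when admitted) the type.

no — c ×2 used more than once (contraction)
counts: e: 1×; c: 2×; b: 0×; n [bound]: 0×
use order (left to right): e, c, c
typing: well-typed at T2
across the five disciplines: ordered ✗; linear ✗; affine ✗; relevant ✗; unrestricted ✓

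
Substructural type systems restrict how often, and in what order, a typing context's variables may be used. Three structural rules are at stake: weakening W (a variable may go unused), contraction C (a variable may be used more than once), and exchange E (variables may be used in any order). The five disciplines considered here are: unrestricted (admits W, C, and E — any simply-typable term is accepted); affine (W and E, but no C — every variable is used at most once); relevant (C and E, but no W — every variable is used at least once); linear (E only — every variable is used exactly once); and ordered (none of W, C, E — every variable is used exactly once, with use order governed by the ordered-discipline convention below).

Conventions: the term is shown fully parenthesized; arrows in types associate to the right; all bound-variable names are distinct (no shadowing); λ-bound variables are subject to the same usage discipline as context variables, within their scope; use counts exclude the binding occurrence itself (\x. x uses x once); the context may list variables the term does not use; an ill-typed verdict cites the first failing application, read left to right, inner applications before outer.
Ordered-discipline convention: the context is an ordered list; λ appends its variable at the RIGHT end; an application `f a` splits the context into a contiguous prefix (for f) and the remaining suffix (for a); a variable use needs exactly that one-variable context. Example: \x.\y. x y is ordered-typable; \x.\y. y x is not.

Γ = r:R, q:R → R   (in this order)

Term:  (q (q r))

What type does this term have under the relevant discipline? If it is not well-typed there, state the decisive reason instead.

term : R
variable uses: r=1; q=2
use order (left to right): q, q, r
typing: well-typed — term : R
summary: ordered ✗, linear ✗, affine ✗, relevant ✓, unrestricted ✓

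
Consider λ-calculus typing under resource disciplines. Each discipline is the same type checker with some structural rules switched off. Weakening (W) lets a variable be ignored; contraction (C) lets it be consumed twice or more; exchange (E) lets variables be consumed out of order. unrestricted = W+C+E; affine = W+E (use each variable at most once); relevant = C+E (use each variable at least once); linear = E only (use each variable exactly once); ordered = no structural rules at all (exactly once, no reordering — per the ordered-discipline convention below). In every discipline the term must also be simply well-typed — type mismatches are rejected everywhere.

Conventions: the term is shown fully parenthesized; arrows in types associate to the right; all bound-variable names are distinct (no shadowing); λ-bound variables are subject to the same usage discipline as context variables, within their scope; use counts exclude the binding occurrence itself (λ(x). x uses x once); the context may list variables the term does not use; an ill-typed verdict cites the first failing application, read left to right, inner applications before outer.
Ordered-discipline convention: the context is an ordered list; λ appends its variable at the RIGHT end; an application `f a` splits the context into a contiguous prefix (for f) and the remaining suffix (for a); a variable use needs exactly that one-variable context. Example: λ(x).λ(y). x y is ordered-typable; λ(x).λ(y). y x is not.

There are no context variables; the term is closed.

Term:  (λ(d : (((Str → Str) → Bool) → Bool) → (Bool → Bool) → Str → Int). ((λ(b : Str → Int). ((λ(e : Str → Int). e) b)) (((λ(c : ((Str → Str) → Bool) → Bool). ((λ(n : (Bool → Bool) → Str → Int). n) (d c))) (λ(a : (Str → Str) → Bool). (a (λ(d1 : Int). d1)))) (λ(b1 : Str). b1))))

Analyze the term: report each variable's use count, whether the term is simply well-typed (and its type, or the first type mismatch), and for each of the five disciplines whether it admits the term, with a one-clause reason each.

variable uses: d [bound]: 1×; b [bound]: 1×; e [bound]: 1×; c [bound]: 1×; n [bound]: 1×; a [bound]: 1×; d1 [bound]: 1×; b1 [bound]: 1×
order of uses: e, b, n, d, c, a, d1, b1
typing: ill-typed: an application expects Str → Str but receives Int → Int
ordered: ✗, the type mismatch rejects it
linear: ✗, not simply typable
affine: ✗, fails simple typing
relevant: ✗, a type mismatch blocks all five
unrestricted: ✗, the type mismatch rejects it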